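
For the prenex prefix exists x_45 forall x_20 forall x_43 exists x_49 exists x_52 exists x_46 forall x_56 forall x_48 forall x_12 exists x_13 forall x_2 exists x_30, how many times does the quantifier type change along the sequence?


Walk the prefix and count type changes:
  position 1: exists -> forall <-- alternation
  position 2: forall -> forall
  position 3: forall -> exists <-- alternation
  position 4: exists -> exists
  position 5: exists -> exists
  position 6: exists -> forall <-- alternation
  position 7: forall -> forall
  position 8: forall -> forall
  position 9: forall -> exists <-- alternation
  position 10: exists -> forall <-- alternation
  position 11: forall -> exists <-- alternation
Total alternations = 6

6


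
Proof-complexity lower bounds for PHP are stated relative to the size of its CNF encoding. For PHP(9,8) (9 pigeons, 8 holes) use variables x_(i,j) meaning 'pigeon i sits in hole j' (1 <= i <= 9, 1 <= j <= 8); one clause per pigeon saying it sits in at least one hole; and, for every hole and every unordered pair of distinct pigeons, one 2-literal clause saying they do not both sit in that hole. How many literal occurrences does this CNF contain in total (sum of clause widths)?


PHP(9,8): 9 pigeons, 8 holes, 9*8 = 72 variables.
- pigeon clauses: one per pigeon -> 9 clauses of width 8 -> 72 literals
- hole clauses: 8 holes * C(9,2) = 8 * 36 -> 288 clauses of width 2 -> 576 literals
Total literal occurrences = 72 + 576 = 648

648


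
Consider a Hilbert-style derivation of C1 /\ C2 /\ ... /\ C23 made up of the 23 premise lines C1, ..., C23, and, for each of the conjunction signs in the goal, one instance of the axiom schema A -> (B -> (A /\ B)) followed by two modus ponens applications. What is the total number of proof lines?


Conjoining 23 premises:
- 23 premise lines
- the goal has 22 conjunction signs; each costs 1 axiom instance + 2 MP = 3 lines: 3 * 22 = 66
Total = 23 + 66 = 89 lines.

89


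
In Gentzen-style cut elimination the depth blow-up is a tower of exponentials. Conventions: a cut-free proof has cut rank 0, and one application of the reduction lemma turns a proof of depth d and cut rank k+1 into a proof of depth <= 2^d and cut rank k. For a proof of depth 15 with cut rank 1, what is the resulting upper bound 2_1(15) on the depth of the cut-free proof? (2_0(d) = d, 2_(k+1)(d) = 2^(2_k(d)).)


Each rank reduction sends depth d to at most 2^d; cut rank r needs r reductions.
2_0(15) = 15
2_1(15) = 2^15 = 32768
Cut-free depth bound = 32768

32768


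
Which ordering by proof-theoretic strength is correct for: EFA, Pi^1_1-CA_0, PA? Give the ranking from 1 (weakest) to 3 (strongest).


Ordering by consistency strength:
1. EFA
2. PA
3. Pi^1_1-CA_0


EFA=1, Pi^1_1-CA_0=3, PA=2


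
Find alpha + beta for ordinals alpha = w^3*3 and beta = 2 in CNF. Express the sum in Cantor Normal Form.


Ordinal addition w^3*3 + 2:
Leading exponent of alpha (3) > leading exponent of beta (0).
Since alpha's term has higher exponent than beta's leading term,
the sum is simply alpha followed by beta.
Result = w^3*3 + 2

w^3*3 + 2


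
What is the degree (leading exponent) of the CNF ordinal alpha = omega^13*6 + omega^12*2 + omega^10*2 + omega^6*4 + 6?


CNF: omega^13*6 + omega^12*2 + omega^10*2 + omega^6*4 + 6
The leading term is omega^13*6, which has exponent 13.

13


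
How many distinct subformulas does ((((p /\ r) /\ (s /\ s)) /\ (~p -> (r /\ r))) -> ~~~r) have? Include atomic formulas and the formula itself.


Formula: ((((p /\ r) /\ (s /\ s)) /\ (~p -> (r /\ r))) -> ~~~r)
Subformulas found:
  1. s
  2. r
  3. p
  4. ~p
  5. ~r
  6. ~~r
  7. ~~~r
  8. (p /\ r)
  9. (r /\ r)
  10. (s /\ s)
  11. (~p -> (r /\ r))
  12. ((p /\ r) /\ (s /\ s))
  13. (((p /\ r) /\ (s /\ s)) /\ (~p -> (r /\ r)))
  14. ((((p /\ r) /\ (s /\ s)) /\ (~p -> (r /\ r))) -> ~~~r)
Total distinct subformulas = 14

14


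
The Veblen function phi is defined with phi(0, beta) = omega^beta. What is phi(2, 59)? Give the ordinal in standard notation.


phi(2, 59):
phi(2, beta) = zeta_beta (the beta-th zeta number, fixed point of epsilon).
phi(2, 59) = zeta_59

zeta_59


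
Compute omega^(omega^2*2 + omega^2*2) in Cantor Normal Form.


omega^(omega^2*2 + omega^2*2):
Both terms of the exponent have the same exponent 2, so they merge: omega^2*2 + omega^2*2 = omega^2*(2+2) = omega^2*4.
omega raised to a CNF ordinal is a single CNF term: Result = omega^(omega^2*4)

omega^(omega^2*4)


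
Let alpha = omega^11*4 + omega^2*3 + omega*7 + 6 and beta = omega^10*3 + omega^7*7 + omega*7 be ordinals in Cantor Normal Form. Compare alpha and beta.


Compare term by term from highest exponent:
alpha = omega^11*4 + omega^2*3 + omega*7 + 6
beta = omega^10*3 + omega^7*7 + omega*7
Term 1: alpha has omega^11*4, beta has omega^10*3
Term 2: alpha has omega^2*3, beta has omega^7*7
Term 3: alpha has omega^1*7, beta has omega^1*7
Term 4: alpha has omega^0*6, beta has omega^0*0
Result: alpha > beta

alpha > beta


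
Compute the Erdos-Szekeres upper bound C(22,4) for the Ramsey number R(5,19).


R(5,19) <= C(5+19-2, 5-1) = C(22, 4)
C(22, 4) = 22! / (4! * 18!)
= 7315

7315


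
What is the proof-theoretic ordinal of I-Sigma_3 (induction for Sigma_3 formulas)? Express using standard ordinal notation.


The proof-theoretic ordinal of I-Sigma_3 (induction for Sigma_3 formulas) is a standard result in ordinal analysis.
This ordinal is the supremum of order types of primitive recursive well-orderings
that the theory can prove to be well-ordered.
For I-Sigma_3 (induction for Sigma_3 formulas), the proof-theoretic ordinal is omega^(omega^(omega^omega)).

omega^(omega^(omega^omega))


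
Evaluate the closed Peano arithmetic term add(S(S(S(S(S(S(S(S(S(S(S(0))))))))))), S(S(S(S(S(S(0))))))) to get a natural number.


add(S^11(0), S^6(0)):
S^11(0) = 11
S^6(0) = 6
11 + 6 = 17

17


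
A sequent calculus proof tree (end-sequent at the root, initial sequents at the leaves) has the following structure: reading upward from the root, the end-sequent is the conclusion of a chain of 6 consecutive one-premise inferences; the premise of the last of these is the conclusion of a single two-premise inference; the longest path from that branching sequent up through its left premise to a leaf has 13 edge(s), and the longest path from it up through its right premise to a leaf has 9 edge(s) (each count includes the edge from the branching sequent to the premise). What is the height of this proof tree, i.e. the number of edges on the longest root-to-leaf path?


Longest path through the left premise: 13 edges (measured from the branching sequent)
Longest path through the right premise: 9 edges
Height of the subtree rooted at the branching sequent: max(13, 9) = 13
The branching sequent sits 6 edges above the root (the chain of one-premise inferences), so height = 13 + 6 = 19

19


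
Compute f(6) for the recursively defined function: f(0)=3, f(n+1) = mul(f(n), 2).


f(0) = 3
f(1) = mul(f(0), 2) = mul(3, 2) = 6
f(2) = mul(f(1), 2) = mul(6, 2) = 12
f(3) = mul(f(2), 2) = mul(12, 2) = 24
f(4) = mul(f(3), 2) = mul(24, 2) = 48
f(5) = mul(f(4), 2) = mul(48, 2) = 96
f(6) = mul(f(5), 2) = mul(96, 2) = 192


192


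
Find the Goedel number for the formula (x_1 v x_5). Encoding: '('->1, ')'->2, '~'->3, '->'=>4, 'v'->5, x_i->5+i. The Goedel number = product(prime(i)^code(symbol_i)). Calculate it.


Formula: (x_1 v x_5)
Symbol codes: [1, 6, 5, 10, 2]
Primes: [2, 3, 5, 7, 11]
p_1^1 = 2^1 = 2
p_2^6 = 3^6 = 729
p_3^5 = 5^5 = 3125
p_4^10 = 7^10 = 282475249
p_5^2 = 11^2 = 121
Product = 155730370244006250

155730370244006250


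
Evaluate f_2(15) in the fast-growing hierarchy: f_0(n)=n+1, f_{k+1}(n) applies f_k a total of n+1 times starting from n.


f_2(15) = f_1^16(15)
f_1(m) = 2m + 1.
Iterating: f_1^k(n) = 2^k*(n+1) - 1.
f_2(15) = 2^16*(15+1) - 1 = 65536*16 - 1 = 1048575

1048575


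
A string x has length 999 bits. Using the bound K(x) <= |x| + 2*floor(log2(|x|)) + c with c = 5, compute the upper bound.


floor(log2(999)) = 9
2 * 9 = 18
K(x) <= 999 + 18 + 5 = 1022

1022


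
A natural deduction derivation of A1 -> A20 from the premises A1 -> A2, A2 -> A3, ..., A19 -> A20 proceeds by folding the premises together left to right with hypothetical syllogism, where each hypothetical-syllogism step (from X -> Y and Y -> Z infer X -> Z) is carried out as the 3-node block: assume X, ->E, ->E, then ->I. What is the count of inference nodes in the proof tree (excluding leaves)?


There are 19 premises in the chain. The first HS step combines premises 1 and 2; each further premise needs one more HS step.
So 19 premises require 19 - 1 = 18 hypothetical-syllogism steps.
Each HS step uses 3 inference nodes (->E, ->E, ->I).
18 * 3 = 54 total inference nodes.

54


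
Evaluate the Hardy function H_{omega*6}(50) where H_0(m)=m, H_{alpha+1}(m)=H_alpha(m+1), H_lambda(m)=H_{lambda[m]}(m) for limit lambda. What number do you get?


H_{omega*6}(50):
For the Hardy hierarchy, H_{omega*k}(n) = 2^k * n.
2^6 = 64.
64 * 50 = 3200

3200


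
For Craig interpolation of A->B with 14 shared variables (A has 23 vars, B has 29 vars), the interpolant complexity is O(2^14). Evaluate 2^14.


Shared atoms = 14
Craig interpolant size bound = 2^14
= 16384

16384


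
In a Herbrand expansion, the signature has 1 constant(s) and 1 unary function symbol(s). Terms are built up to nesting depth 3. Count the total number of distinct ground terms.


Herbrand terms by depth:
Depth 0: 1 constants
Depth 1: 1 new terms (running total: 2)
Depth 2: 1 new terms (running total: 3)
Depth 3: 1 new terms (running total: 4)
Total distinct ground terms = 4

4


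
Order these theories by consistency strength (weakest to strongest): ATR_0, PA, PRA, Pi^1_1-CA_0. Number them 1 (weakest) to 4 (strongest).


Ordering by consistency strength:
1. PRA
2. PA
3. ATR_0
4. Pi^1_1-CA_0


ATR_0=3, PA=2, PRA=1, Pi^1_1-CA_0=4


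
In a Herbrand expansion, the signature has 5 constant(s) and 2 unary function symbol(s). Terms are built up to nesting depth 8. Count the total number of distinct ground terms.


Herbrand terms by depth:
Depth 0: 5 constants
Depth 1: 10 new terms (running total: 15)
Depth 2: 20 new terms (running total: 35)
Depth 3: 40 new terms (running total: 75)
Depth 4: 80 new terms (running total: 155)
Depth 5: 160 new terms (running total: 315)
Depth 6: 320 new terms (running total: 635)
Depth 7: 640 new terms (running total: 1275)
Depth 8: 1280 new terms (running total: 2555)
Total distinct ground terms = 2555

2555


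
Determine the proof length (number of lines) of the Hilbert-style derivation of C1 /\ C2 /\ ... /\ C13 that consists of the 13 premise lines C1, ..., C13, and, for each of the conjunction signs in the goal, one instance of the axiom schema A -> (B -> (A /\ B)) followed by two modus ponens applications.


Conjoining 13 premises:
- 13 premise lines
- the goal has 12 conjunction signs; each costs 1 axiom instance + 2 MP = 3 lines: 3 * 12 = 36
Total = 13 + 36 = 49 lines.

49


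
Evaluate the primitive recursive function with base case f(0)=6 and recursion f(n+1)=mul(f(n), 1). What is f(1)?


f(0) = 6
f(1) = mul(f(0), 1) = mul(6, 1) = 6


6


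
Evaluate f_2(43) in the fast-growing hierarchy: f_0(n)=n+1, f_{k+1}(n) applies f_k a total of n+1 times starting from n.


f_2(43) = f_1^44(43)
f_1(m) = 2m + 1.
Iterating: f_1^k(n) = 2^k*(n+1) - 1.
f_2(43) = 2^44*(43+1) - 1 = 17592186044416*44 - 1 = 774056185954303

774056185954303


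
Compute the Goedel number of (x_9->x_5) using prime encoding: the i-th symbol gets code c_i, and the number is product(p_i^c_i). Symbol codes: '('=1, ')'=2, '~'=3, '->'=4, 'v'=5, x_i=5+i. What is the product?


Formula: (x_9->x_5)
Symbol codes: [1, 14, 4, 10, 2]
Primes: [2, 3, 5, 7, 11]
p_1^1 = 2^1 = 2
p_2^14 = 3^14 = 4782969
p_3^4 = 5^4 = 625
p_4^10 = 7^10 = 282475249
p_5^2 = 11^2 = 121
Product = 204349391834185001250

204349391834185001250


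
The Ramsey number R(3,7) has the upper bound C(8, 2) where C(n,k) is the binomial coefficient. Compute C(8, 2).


R(3,7) <= C(3+7-2, 3-1) = C(8, 2)
C(8, 2) = 8! / (2! * 6!)
= 28

28


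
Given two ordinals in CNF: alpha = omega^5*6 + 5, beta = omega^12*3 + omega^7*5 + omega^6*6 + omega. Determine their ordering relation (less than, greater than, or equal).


Compare term by term from highest exponent:
alpha = omega^5*6 + 5
beta = omega^12*3 + omega^7*5 + omega^6*6 + omega
Term 1: alpha has omega^5*6, beta has omega^12*3
Term 2: alpha has omega^0*5, beta has omega^7*5
Term 3: alpha has omega^0*0, beta has omega^6*6
Term 4: alpha has omega^0*0, beta has omega^1*1
Result: alpha < beta

alpha < beta


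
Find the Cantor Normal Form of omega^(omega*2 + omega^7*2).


omega^(omega*2 + omega^7*2):
In ordinal addition a term is absorbed by a following term of strictly larger exponent: 1 < 7, so omega*2 + omega^7*2 = omega^7*2.
omega raised to a CNF ordinal is a single CNF term: Result = omega^(omega^7*2)

omega^(omega^7*2)


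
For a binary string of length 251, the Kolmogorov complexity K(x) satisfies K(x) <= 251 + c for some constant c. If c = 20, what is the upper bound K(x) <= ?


K(x) <= |x| + c = 251 + 20 = 271

271


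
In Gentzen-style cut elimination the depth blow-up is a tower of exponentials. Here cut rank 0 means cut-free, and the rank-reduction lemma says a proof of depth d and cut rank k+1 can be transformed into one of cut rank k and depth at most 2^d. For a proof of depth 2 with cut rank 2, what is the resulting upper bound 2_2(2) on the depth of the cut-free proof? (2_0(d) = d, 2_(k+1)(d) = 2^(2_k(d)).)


Each rank reduction sends depth d to at most 2^d; cut rank r needs r reductions.
2_0(2) = 2
2_1(2) = 2^2 = 4
2_2(2) = 2^4 = 16
Cut-free depth bound = 16

16


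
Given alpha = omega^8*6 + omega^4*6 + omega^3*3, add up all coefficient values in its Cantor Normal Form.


CNF: omega^8*6 + omega^4*6 + omega^3*3
Coefficients: 6 + 6 + 3 = 15

15


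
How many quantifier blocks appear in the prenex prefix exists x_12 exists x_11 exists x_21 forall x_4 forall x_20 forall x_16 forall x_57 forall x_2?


Alternations = 1.
Blocks = alternations + 1 = 2

2


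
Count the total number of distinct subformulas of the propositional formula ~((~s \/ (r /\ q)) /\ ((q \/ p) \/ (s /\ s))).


Formula: ~((~s \/ (r /\ q)) /\ ((q \/ p) \/ (s /\ s)))
Subformulas found:
  1. q
  2. s
  3. r
  4. p
  5. ~s
  6. (q \/ p)
  7. (s /\ s)
  8. (r /\ q)
  9. (~s \/ (r /\ q))
  10. ((q \/ p) \/ (s /\ s))
  11. ((~s \/ (r /\ q)) /\ ((q \/ p) \/ (s /\ s)))
  12. ~((~s \/ (r /\ q)) /\ ((q \/ p) \/ (s /\ s)))
Total distinct subformulas = 12

12


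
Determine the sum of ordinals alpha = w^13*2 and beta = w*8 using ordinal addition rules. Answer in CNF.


Ordinal addition w^13*2 + w*8:
Leading exponent of alpha (13) > leading exponent of beta (1).
Since alpha's term has higher exponent than beta's leading term,
the sum is simply alpha followed by beta.
Result = w^13*2 + w*8

w^13*2 + w*8


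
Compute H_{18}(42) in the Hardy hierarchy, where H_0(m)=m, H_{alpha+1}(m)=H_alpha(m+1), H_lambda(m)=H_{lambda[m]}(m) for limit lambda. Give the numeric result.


H_18(42):
For finite ordinals k, H_k(n) = n + k (each successor step adds 1).
H_18(42) = 42 + 18 = 60

60


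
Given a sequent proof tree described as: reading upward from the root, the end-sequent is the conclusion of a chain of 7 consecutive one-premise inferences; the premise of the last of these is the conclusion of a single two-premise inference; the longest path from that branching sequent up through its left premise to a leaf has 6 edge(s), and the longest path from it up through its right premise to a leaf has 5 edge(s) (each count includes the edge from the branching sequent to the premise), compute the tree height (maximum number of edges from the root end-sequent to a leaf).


Longest path through the left premise: 6 edges (measured from the branching sequent)
Longest path through the right premise: 5 edges
Height of the subtree rooted at the branching sequent: max(6, 5) = 6
The branching sequent sits 7 edges above the root (the chain of one-premise inferences), so height = 6 + 7 = 13

13


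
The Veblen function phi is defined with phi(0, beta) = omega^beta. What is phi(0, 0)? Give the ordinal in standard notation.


phi(0, 0):
phi(0, beta) = omega^beta by definition.
phi(0, 0) = omega^0

1


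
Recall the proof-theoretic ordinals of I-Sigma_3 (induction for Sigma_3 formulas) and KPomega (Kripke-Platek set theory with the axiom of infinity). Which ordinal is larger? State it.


Proof-theoretic ordinal of I-Sigma_3 (induction for Sigma_3 formulas): omega^(omega^(omega^omega))
Proof-theoretic ordinal of KPomega (Kripke-Platek set theory with the axiom of infinity): psi_0(epsilon_{Omega+1})
Comparing: omega^(omega^(omega^omega)) < psi_0(epsilon_{Omega+1}).
The larger ordinal is psi_0(epsilon_{Omega+1}) (from KPomega (Kripke-Platek set theory with the axiom of infinity)).

psi_0(epsilon_{Omega+1})


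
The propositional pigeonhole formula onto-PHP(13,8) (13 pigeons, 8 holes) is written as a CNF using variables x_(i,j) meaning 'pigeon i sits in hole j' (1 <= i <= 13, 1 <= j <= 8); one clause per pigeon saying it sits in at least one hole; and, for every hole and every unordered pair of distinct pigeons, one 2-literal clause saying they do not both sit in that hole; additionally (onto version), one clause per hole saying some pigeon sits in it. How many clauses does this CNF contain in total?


onto-PHP(13,8): 13 pigeons, 8 holes, 13*8 = 104 variables.
- pigeon clauses: one per pigeon -> 13 clauses
- hole clauses: 8 holes * C(13,2) = 8 * 78 -> 624 clauses
- onto clauses: one per hole -> 8 clauses
Total clauses = 13 + 624 + 8 = 645

645


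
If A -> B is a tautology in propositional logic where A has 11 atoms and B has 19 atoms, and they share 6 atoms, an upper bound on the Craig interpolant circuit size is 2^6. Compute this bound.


Shared atoms = 6
Craig interpolant size bound = 2^6
= 64

64


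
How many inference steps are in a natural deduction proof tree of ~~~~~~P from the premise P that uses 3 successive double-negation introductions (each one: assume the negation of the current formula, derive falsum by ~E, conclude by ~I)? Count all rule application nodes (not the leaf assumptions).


Each double-negation introduction (from C infer ~~C) uses 2 inference nodes: one ~E (C and ~C give falsum) and one ~I (discharge ~C).
3 double negations = 3 * 2 = 6 inference nodes.

6


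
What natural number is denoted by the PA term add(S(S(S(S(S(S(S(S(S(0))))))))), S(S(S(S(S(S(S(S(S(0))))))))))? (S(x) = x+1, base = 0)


add(S^9(0), S^9(0)):
S^9(0) = 9
S^9(0) = 9
9 + 9 = 18

18


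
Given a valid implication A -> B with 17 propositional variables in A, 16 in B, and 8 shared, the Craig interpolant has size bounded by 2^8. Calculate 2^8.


Shared atoms = 8
Craig interpolant size bound = 2^8
= 256

256


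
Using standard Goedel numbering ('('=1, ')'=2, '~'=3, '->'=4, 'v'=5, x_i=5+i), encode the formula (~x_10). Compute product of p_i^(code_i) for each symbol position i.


Formula: (~x_10)
Symbol codes: [1, 3, 15, 2]
Primes: [2, 3, 5, 7]
p_1^1 = 2^1 = 2
p_2^3 = 3^3 = 27
p_3^15 = 5^15 = 30517578125
p_4^2 = 7^2 = 49
Product = 80749511718750

80749511718750


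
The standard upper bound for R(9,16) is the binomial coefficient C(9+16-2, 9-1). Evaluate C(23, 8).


R(9,16) <= C(9+16-2, 9-1) = C(23, 8)
C(23, 8) = 23! / (8! * 15!)
= 490314

490314


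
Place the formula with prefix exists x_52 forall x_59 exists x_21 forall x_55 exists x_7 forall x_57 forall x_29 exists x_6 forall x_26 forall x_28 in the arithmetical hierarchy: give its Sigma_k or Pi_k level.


Leading quantifier is exists, so the class is Sigma.
Number of quantifier blocks = alternations + 1 = 7 + 1 = 8.
Classification: Sigma_8

Sigma_8


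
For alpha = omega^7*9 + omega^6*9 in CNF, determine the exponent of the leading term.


CNF: omega^7*9 + omega^6*9
The leading term is omega^7*9, which has exponent 7.

7


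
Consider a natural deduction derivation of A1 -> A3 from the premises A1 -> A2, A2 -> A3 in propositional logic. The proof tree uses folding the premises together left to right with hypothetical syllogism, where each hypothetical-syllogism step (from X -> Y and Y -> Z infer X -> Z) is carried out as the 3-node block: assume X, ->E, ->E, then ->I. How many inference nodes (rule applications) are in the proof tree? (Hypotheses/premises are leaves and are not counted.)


There are 2 premises in the chain. The first HS step combines premises 1 and 2; each further premise needs one more HS step.
So 2 premises require 2 - 1 = 1 hypothetical-syllogism steps.
Each HS step uses 3 inference nodes (->E, ->E, ->I).
1 * 3 = 3 total inference nodes.

3


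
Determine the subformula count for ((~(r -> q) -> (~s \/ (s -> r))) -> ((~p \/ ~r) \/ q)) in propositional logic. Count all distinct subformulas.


Formula: ((~(r -> q) -> (~s \/ (s -> r))) -> ((~p \/ ~r) \/ q))
Subformulas found:
  1. q
  2. s
  3. r
  4. p
  5. ~s
  6. ~p
  7. ~r
  8. (r -> q)
  9. (s -> r)
  10. ~(r -> q)
  11. (~p \/ ~r)
  12. (~s \/ (s -> r))
  13. ((~p \/ ~r) \/ q)
  14. (~(r -> q) -> (~s \/ (s -> r)))
  15. ((~(r -> q) -> (~s \/ (s -> r))) -> ((~p \/ ~r) \/ q))
Total distinct subformulas = 15

15


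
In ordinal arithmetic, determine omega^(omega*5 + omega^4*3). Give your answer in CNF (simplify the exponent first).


omega^(omega*5 + omega^4*3):
In ordinal addition a term is absorbed by a following term of strictly larger exponent: 1 < 4, so omega*5 + omega^4*3 = omega^4*3.
omega raised to a CNF ordinal is a single CNF term: Result = omega^(omega^4*3)

omega^(omega^4*3)


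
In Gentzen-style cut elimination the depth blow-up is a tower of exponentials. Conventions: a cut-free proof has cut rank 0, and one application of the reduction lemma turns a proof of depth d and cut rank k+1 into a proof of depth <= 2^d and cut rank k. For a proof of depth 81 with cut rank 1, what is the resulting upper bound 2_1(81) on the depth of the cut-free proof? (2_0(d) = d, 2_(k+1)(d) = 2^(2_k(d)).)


Each rank reduction sends depth d to at most 2^d; cut rank r needs r reductions.
2_0(81) = 81
2_1(81) = 2^81 = 2417851639229258349412352
Cut-free depth bound = 2417851639229258349412352

2417851639229258349412352


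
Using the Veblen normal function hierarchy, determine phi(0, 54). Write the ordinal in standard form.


phi(0, 54):
phi(0, beta) = omega^beta by definition.
phi(0, 54) = omega^54

omega^54


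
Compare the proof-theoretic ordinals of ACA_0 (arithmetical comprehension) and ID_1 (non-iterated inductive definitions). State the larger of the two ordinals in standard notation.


Proof-theoretic ordinal of ACA_0 (arithmetical comprehension): epsilon_0
Proof-theoretic ordinal of ID_1 (non-iterated inductive definitions): psi_0(epsilon_{Omega+1})
Comparing: epsilon_0 < psi_0(epsilon_{Omega+1}).
The larger ordinal is psi_0(epsilon_{Omega+1}) (from ID_1 (non-iterated inductive definitions)).

psi_0(epsilon_{Omega+1})


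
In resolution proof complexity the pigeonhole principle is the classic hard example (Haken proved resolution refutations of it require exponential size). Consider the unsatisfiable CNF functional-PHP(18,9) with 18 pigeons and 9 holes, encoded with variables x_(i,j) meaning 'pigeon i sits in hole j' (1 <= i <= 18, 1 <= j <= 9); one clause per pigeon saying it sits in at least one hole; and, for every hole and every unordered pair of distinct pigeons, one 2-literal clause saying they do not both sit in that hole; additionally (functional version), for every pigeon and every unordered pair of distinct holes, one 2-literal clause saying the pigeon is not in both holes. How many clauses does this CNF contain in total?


functional-PHP(18,9): 18 pigeons, 9 holes, 18*9 = 162 variables.
- pigeon clauses: one per pigeon -> 18 clauses
- hole clauses: 9 holes * C(18,2) = 9 * 153 -> 1377 clauses
- functional clauses: 18 pigeons * C(9,2) = 18 * 36 -> 648 clauses
Total clauses = 18 + 1377 + 648 = 2043

2043


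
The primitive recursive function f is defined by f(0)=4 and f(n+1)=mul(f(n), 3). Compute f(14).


f(0) = 4
f(1) = mul(f(0), 3) = mul(4, 3) = 12
f(2) = mul(f(1), 3) = mul(12, 3) = 36
f(3) = mul(f(2), 3) = mul(36, 3) = 108
f(4) = mul(f(3), 3) = mul(108, 3) = 324
f(5) = mul(f(4), 3) = mul(324, 3) = 972
f(6) = mul(f(5), 3) = mul(972, 3) = 2916
f(7) = mul(f(6), 3) = mul(2916, 3) = 8748
f(8) = mul(f(7), 3) = mul(8748, 3) = 26244
f(9) = mul(f(8), 3) = mul(26244, 3) = 78732
f(10) = mul(f(9), 3) = mul(78732, 3) = 236196
f(11) = mul(f(10), 3) = mul(236196, 3) = 708588
f(12) = mul(f(11), 3) = mul(708588, 3) = 2125764
f(13) = mul(f(12), 3) = mul(2125764, 3) = 6377292
f(14) = mul(f(13), 3) = mul(6377292, 3) = 19131876


19131876


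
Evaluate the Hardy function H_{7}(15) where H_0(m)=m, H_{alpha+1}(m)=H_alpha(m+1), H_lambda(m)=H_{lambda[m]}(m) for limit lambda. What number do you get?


H_7(15):
For finite ordinals k, H_k(n) = n + k (each successor step adds 1).
H_7(15) = 15 + 7 = 22

22


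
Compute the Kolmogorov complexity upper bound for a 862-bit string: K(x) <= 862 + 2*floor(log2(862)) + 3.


floor(log2(862)) = 9
2 * 9 = 18
K(x) <= 862 + 18 + 3 = 883

883


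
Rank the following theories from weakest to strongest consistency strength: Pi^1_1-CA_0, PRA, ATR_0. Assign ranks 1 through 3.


Ordering by consistency strength:
1. PRA
2. ATR_0
3. Pi^1_1-CA_0


Pi^1_1-CA_0=3, PRA=1, ATR_0=2


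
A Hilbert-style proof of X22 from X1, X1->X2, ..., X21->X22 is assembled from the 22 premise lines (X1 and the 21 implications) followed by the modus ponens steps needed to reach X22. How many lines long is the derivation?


We have 22 premise lines: X1 and 21 implications.
Each implication is detached once by MP, giving 21 MP lines.
22 premise lines + 21 MP lines = 43 total lines.

43


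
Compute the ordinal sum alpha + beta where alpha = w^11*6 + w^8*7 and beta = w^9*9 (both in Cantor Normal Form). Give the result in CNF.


Ordinal addition (w^11*6 + w^8*7) + w^9*9:
alpha's leading term has exponent 11 > beta's exponent 9, so it survives.
alpha's tail term has exponent 8 < beta's exponent 9, so it is absorbed by beta.
In ordinal addition, any term followed by a strictly larger-exponent term is absorbed.
Result = w^11*6 + w^9*9

w^11*6 + w^9*9


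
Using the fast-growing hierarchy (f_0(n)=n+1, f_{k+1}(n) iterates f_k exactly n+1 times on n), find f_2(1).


f_2(1) = f_1^2(1)
f_1(m) = 2m + 1.
Iterating: f_1^k(n) = 2^k*(n+1) - 1.
f_2(1) = 2^2*(1+1) - 1 = 4*2 - 1 = 7

7


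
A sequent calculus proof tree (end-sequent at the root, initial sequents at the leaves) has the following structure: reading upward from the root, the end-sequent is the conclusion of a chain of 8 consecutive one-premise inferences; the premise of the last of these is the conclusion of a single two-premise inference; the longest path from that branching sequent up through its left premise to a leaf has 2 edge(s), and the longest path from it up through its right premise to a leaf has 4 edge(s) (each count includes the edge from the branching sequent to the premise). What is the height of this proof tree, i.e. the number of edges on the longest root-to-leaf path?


Longest path through the left premise: 2 edges (measured from the branching sequent)
Longest path through the right premise: 4 edges
Height of the subtree rooted at the branching sequent: max(2, 4) = 4
The branching sequent sits 8 edges above the root (the chain of one-premise inferences), so height = 4 + 8 = 12

12


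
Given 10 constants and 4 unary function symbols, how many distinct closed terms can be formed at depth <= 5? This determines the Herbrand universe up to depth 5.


Herbrand terms by depth:
Depth 0: 10 constants
Depth 1: 40 new terms (running total: 50)
Depth 2: 160 new terms (running total: 210)
Depth 3: 640 new terms (running total: 850)
Depth 4: 2560 new terms (running total: 3410)
Depth 5: 10240 new terms (running total: 13650)
Total distinct ground terms = 13650

13650


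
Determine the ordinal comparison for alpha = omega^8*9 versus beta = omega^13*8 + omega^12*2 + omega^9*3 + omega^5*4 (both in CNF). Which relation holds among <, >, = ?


Compare term by term from highest exponent:
alpha = omega^8*9
beta = omega^13*8 + omega^12*2 + omega^9*3 + omega^5*4
Term 1: alpha has omega^8*9, beta has omega^13*8
Term 2: alpha has omega^0*0, beta has omega^12*2
Term 3: alpha has omega^0*0, beta has omega^9*3
Term 4: alpha has omega^0*0, beta has omega^5*4
Result: alpha < beta

alpha < beta


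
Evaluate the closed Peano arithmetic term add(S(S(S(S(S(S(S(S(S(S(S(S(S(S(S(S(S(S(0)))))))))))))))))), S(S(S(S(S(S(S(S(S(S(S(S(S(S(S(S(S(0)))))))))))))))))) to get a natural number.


add(S^18(0), S^17(0)):
S^18(0) = 18
S^17(0) = 17
18 + 17 = 35

35


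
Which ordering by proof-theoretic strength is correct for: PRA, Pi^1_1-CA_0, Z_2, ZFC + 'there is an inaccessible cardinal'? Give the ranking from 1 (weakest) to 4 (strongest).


Ordering by consistency strength:
1. PRA
2. Pi^1_1-CA_0
3. Z_2
4. ZFC + 'there is an inaccessible cardinal'


PRA=1, Pi^1_1-CA_0=2, Z_2=3, ZFC + 'there is an inaccessible cardinal'=4


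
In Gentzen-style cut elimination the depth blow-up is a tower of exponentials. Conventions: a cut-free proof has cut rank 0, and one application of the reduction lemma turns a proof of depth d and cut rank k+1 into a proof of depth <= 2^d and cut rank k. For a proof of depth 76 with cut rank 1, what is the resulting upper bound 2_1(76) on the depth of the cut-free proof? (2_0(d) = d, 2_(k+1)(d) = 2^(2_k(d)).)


Each rank reduction sends depth d to at most 2^d; cut rank r needs r reductions.
2_0(76) = 76
2_1(76) = 2^76 = 75557863725914323419136
Cut-free depth bound = 75557863725914323419136

75557863725914323419136


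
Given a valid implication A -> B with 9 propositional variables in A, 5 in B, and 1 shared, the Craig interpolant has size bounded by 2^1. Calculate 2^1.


Shared atoms = 1
Craig interpolant size bound = 2^1
= 2

2


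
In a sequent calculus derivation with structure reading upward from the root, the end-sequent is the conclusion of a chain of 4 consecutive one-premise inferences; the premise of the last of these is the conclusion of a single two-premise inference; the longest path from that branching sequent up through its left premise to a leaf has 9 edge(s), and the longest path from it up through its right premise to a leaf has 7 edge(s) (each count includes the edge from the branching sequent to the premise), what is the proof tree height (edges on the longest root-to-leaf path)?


Longest path through the left premise: 9 edges (measured from the branching sequent)
Longest path through the right premise: 7 edges
Height of the subtree rooted at the branching sequent: max(9, 7) = 9
The branching sequent sits 4 edges above the root (the chain of one-premise inferences), so height = 9 + 4 = 13

13


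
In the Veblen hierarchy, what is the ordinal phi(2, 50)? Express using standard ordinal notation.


phi(2, 50):
phi(2, beta) = zeta_beta (the beta-th zeta number, fixed point of epsilon).
phi(2, 50) = zeta_50

zeta_50


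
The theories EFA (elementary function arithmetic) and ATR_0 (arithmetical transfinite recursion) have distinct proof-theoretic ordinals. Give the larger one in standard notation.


Proof-theoretic ordinal of EFA (elementary function arithmetic): omega^3
Proof-theoretic ordinal of ATR_0 (arithmetical transfinite recursion): Gamma_0
Comparing: omega^3 < Gamma_0.
The larger ordinal is Gamma_0 (from ATR_0 (arithmetical transfinite recursion)).

Gamma_0


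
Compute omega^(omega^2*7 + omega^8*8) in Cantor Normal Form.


omega^(omega^2*7 + omega^8*8):
In ordinal addition a term is absorbed by a following term of strictly larger exponent: 2 < 8, so omega^2*7 + omega^8*8 = omega^8*8.
omega raised to a CNF ordinal is a single CNF term: Result = omega^(omega^8*8)

omega^(omega^8*8)


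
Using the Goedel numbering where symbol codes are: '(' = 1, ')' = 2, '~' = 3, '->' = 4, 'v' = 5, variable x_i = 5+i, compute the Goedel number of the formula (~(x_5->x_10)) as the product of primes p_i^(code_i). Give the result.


Formula: (~(x_5->x_10))
Symbol codes: [1, 3, 1, 10, 4, 15, 2, 2]
Primes: [2, 3, 5, 7, 11, 13, 17, 19]
p_1^1 = 2^1 = 2
p_2^3 = 3^3 = 27
p_3^1 = 5^1 = 5
p_4^10 = 7^10 = 282475249
p_5^4 = 11^4 = 14641
p_6^15 = 13^15 = 51185893014090757
p_7^2 = 17^2 = 289
p_8^2 = 19^2 = 361
Product = 5963074485411739039163936648066324790

5963074485411739039163936648066324790


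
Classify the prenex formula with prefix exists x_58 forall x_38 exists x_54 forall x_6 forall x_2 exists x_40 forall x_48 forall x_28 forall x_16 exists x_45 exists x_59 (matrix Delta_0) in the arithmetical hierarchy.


Leading quantifier is exists, so the class is Sigma.
Number of quantifier blocks = alternations + 1 = 6 + 1 = 7.
Classification: Sigma_7

Sigma_7


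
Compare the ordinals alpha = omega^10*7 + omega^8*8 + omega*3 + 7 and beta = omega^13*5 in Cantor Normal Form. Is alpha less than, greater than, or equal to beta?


Compare term by term from highest exponent:
alpha = omega^10*7 + omega^8*8 + omega*3 + 7
beta = omega^13*5
Term 1: alpha has omega^10*7, beta has omega^13*5
Term 2: alpha has omega^8*8, beta has omega^0*0
Term 3: alpha has omega^1*3, beta has omega^0*0
Term 4: alpha has omega^0*7, beta has omega^0*0
Result: alpha < beta

alpha < beta


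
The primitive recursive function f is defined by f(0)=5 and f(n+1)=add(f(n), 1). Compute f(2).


f(0) = 5
f(1) = add(f(0), 1) = add(5, 1) = 6
f(2) = add(f(1), 1) = add(6, 1) = 7


7


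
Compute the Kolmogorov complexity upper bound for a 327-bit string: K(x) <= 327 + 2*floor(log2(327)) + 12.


floor(log2(327)) = 8
2 * 8 = 16
K(x) <= 327 + 16 + 12 = 355

355


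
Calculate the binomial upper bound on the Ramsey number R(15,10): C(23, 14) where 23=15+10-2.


R(15,10) <= C(15+10-2, 15-1) = C(23, 14)
C(23, 14) = 23! / (14! * 9!)
= 817190

817190


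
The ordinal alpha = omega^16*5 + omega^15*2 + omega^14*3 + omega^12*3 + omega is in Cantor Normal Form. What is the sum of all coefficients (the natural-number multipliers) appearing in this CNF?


CNF: omega^16*5 + omega^15*2 + omega^14*3 + omega^12*3 + omega
Coefficients: 5 + 2 + 3 + 3 + 1 = 14

14


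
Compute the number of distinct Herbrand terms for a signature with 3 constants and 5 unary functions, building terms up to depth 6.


Herbrand terms by depth:
Depth 0: 3 constants
Depth 1: 15 new terms (running total: 18)
Depth 2: 75 new terms (running total: 93)
Depth 3: 375 new terms (running total: 468)
Depth 4: 1875 new terms (running total: 2343)
Depth 5: 9375 new terms (running total: 11718)
Depth 6: 46875 new terms (running total: 58593)
Total distinct ground terms = 58593

58593


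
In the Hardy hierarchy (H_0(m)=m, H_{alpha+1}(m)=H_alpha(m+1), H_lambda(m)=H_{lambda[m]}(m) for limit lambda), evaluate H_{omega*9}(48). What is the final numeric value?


H_{omega*9}(48):
For the Hardy hierarchy, H_{omega*k}(n) = 2^k * n.
2^9 = 512.
512 * 48 = 24576

24576


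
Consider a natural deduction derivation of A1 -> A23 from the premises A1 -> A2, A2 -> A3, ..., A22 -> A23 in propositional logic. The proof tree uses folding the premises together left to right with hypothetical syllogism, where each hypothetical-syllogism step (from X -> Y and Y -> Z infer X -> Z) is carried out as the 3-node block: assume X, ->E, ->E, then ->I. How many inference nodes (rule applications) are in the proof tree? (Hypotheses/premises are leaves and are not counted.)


There are 22 premises in the chain. The first HS step combines premises 1 and 2; each further premise needs one more HS step.
So 22 premises require 22 - 1 = 21 hypothetical-syllogism steps.
Each HS step uses 3 inference nodes (->E, ->E, ->I).
21 * 3 = 63 total inference nodes.

63


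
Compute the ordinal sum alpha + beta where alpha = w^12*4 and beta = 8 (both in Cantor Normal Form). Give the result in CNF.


Ordinal addition w^12*4 + 8:
Leading exponent of alpha (12) > leading exponent of beta (0).
Since alpha's term has higher exponent than beta's leading term,
the sum is simply alpha followed by beta.
Result = w^12*4 + 8

w^12*4 + 8


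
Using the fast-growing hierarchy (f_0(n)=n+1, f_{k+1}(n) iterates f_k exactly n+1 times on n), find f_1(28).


f_1(28) = f_0^29(28)
f_0 adds 1 each time, applied 29 times.
f_1(28) = 28 + 29 = 57

57


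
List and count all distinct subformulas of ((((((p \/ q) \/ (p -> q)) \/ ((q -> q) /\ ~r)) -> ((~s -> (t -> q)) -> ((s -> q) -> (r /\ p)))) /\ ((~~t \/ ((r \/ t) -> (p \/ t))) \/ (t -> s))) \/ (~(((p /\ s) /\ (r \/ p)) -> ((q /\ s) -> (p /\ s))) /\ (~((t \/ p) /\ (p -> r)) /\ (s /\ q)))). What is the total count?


Formula: ((((((p \/ q) \/ (p -> q)) \/ ((q -> q) /\ ~r)) -> ((~s -> (t -> q)) -> ((s -> q) -> (r /\ p)))) /\ ((~~t \/ ((r \/ t) -> (p \/ t))) \/ (t -> s))) \/ (~(((p /\ s) /\ (r \/ p)) -> ((q /\ s) -> (p /\ s))) /\ (~((t \/ p) /\ (p -> r)) /\ (s /\ q))))
Subformulas found:
  1. r
  2. p
  3. q
  4. s
  5. t
  6. ~t
  7. ~s
  8. ~r
  9. ~~t
  10. (t -> q)
  11. (r /\ p)
  12. (t -> s)
  13. (q -> q)
  14. (t \/ p)
  15. (p -> q)
  16. (p -> r)
  17. (p /\ s)
  18. (r \/ t)
  19. (s /\ q)
  20. (r \/ p)
  21. (p \/ t)
  22. (q /\ s)
  23. (p \/ q)
  24. (s -> q)
  25. ((q -> q) /\ ~r)
  26. (~s -> (t -> q))
  27. ((t \/ p) /\ (p -> r))
  28. ((q /\ s) -> (p /\ s))
  29. ((s -> q) -> (r /\ p))
  30. ((r \/ t) -> (p \/ t))
  31. ((p \/ q) \/ (p -> q))
  32. ((p /\ s) /\ (r \/ p))
  33. ~((t \/ p) /\ (p -> r))
  34. (~~t \/ ((r \/ t) -> (p \/ t)))
  35. (~((t \/ p) /\ (p -> r)) /\ (s /\ q))
  36. ((~s -> (t -> q)) -> ((s -> q) -> (r /\ p)))
  37. (((p \/ q) \/ (p -> q)) \/ ((q -> q) /\ ~r))
  38. ((~~t \/ ((r \/ t) -> (p \/ t))) \/ (t -> s))
  39. (((p /\ s) /\ (r \/ p)) -> ((q /\ s) -> (p /\ s)))
  40. ~(((p /\ s) /\ (r \/ p)) -> ((q /\ s) -> (p /\ s)))
  41. ((((p \/ q) \/ (p -> q)) \/ ((q -> q) /\ ~r)) -> ((~s -> (t -> q)) -> ((s -> q) -> (r /\ p))))
  42. (~(((p /\ s) /\ (r \/ p)) -> ((q /\ s) -> (p /\ s))) /\ (~((t \/ p) /\ (p -> r)) /\ (s /\ q)))
  43. (((((p \/ q) \/ (p -> q)) \/ ((q -> q) /\ ~r)) -> ((~s -> (t -> q)) -> ((s -> q) -> (r /\ p)))) /\ ((~~t \/ ((r \/ t) -> (p \/ t))) \/ (t -> s)))
  44. ((((((p \/ q) \/ (p -> q)) \/ ((q -> q) /\ ~r)) -> ((~s -> (t -> q)) -> ((s -> q) -> (r /\ p)))) /\ ((~~t \/ ((r \/ t) -> (p \/ t))) \/ (t -> s))) \/ (~(((p /\ s) /\ (r \/ p)) -> ((q /\ s) -> (p /\ s))) /\ (~((t \/ p) /\ (p -> r)) /\ (s /\ q))))
Total distinct subformulas = 44

44


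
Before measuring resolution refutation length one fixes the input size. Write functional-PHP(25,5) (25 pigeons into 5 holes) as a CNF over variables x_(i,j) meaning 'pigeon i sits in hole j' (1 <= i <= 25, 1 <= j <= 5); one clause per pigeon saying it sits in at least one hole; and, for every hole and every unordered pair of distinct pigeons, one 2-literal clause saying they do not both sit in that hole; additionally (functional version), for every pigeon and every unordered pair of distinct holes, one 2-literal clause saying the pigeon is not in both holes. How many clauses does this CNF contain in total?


functional-PHP(25,5): 25 pigeons, 5 holes, 25*5 = 125 variables.
- pigeon clauses: one per pigeon -> 25 clauses
- hole clauses: 5 holes * C(25,2) = 5 * 300 -> 1500 clauses
- functional clauses: 25 pigeons * C(5,2) = 25 * 10 -> 250 clauses
Total clauses = 25 + 1500 + 250 = 1775

1775


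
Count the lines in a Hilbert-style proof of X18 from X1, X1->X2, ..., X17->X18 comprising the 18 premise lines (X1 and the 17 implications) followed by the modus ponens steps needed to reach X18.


We have 18 premise lines: X1 and 17 implications.
Each implication is detached once by MP, giving 17 MP lines.
18 premise lines + 17 MP lines = 35 total lines.

35


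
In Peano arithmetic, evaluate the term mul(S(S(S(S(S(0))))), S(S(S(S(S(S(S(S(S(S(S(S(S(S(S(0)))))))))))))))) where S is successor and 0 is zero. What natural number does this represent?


mul(S^5(0), S^15(0)):
S^5(0) = 5
S^15(0) = 15
5 * 15 = 75

75
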